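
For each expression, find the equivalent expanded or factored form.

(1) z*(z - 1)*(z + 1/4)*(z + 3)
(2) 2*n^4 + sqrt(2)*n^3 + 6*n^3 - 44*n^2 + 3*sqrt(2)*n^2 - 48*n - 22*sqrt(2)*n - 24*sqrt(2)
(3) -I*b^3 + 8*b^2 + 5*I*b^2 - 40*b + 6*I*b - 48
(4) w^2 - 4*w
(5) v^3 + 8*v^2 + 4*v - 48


(1) = z^4 + 9*z^3/4 - 5*z^2/2 - 3*z/4
(2) = (n - 4)*(n + 6)*(sqrt(2)*n + 1)*(sqrt(2)*n + sqrt(2))
(3) = (b - 6)*(b + 8*I)*(-I*b - I)
(4) = w*(w - 4)
(5) = (v - 2)*(v + 4)*(v + 6)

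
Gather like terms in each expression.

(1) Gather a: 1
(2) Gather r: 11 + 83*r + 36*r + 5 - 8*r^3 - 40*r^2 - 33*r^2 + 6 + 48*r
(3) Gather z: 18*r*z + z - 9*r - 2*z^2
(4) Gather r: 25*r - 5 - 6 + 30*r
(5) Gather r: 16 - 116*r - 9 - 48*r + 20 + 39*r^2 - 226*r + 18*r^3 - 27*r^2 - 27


(1) = 1
(2) = -8*r^3 - 73*r^2 + 167*r + 22
(3) = -9*r - 2*z^2 + z*(18*r + 1)
(4) = 55*r - 11
(5) = 18*r^3 + 12*r^2 - 390*r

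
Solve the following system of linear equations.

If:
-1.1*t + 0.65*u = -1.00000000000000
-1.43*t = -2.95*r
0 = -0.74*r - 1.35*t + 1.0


Then:
r = 0.28
t = 0.59
u = -0.55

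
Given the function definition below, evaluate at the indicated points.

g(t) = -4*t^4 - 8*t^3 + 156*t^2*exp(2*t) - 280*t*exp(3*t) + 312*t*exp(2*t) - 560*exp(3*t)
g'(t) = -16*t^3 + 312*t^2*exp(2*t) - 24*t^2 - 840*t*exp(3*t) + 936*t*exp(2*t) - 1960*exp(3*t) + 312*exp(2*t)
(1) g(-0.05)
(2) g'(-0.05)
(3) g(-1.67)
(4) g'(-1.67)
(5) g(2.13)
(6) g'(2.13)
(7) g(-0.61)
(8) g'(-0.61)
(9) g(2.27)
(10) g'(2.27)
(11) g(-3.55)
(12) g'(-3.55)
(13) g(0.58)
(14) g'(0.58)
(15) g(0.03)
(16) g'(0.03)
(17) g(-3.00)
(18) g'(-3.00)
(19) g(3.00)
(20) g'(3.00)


(1) = -483.71
(2) = -1410.23
(3) = 2.48
(4) = -9.63
(5) = -592034.49
(6) = -1970751.39
(7) = -100.22
(8) = -279.69
(9) = -942785.38
(10) = -3128073.46
(11) = -276.66
(12) = 414.15
(13) = -3373.12
(14) = -10891.92
(15) = -611.84
(16) = -1810.77
(17) = -106.81
(18) = 216.84
(19) = -10400834.12
(20) = -33910938.11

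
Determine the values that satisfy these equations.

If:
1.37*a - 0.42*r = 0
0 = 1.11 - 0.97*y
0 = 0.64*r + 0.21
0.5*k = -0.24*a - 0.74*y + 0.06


Then:
a = -0.10
k = -1.53
r = -0.33
y = 1.14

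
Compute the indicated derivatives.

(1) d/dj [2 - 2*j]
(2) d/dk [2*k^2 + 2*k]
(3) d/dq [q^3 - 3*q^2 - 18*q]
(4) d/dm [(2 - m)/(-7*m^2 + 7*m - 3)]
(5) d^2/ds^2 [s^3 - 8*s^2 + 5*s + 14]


(1) = -2
(2) = 4*k + 2
(3) = 3*q^2 - 6*q - 18
(4) = (-7*m^2 + 28*m - 11)/(49*m^4 - 98*m^3 + 91*m^2 - 42*m + 9)
(5) = 6*s - 16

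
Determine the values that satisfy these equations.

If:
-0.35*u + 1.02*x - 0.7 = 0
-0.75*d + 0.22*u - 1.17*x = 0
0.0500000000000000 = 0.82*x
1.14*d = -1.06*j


Then:
d = -0.63
j = 0.68
u = -1.82
x = 0.06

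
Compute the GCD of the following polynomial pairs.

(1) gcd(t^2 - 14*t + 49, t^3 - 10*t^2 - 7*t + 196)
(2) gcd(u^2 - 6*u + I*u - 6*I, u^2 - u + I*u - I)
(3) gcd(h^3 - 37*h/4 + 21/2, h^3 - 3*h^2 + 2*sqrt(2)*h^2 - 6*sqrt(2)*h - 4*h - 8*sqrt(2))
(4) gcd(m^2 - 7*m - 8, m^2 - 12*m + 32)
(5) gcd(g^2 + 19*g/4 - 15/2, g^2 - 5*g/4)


(1) = gcd((t - 7)^2, (t - 7)^2*(t + 4)) = t^2 - 14*t + 49
(2) = u + I
(3) = 1
(4) = gcd((m - 8)*(m + 1), (m - 8)*(m - 4)) = m - 8
(5) = g - 5/4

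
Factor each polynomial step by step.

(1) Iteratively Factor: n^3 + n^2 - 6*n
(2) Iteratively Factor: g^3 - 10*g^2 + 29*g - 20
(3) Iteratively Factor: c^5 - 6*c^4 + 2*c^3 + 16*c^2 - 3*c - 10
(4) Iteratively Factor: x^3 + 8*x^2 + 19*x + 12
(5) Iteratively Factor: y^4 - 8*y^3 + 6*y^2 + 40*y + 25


(1) = (n)*(n^2 + n - 6) = n*(n - 2)*(n + 3)
(2) = (g - 1)*(g^2 - 9*g + 20) = (g - 4)*(g - 1)*(g - 5)
(3) = (c - 1)*(c^4 - 5*c^3 - 3*c^2 + 13*c + 10) = (c - 2)*(c - 1)*(c^3 - 3*c^2 - 9*c - 5) = (c - 5)*(c - 2)*(c - 1)*(c^2 + 2*c + 1) = (c - 5)*(c - 2)*(c - 1)*(c + 1)*(c + 1)
(4) = (x + 1)*(x^2 + 7*x + 12) = (x + 1)*(x + 3)*(x + 4)
(5) = (y - 5)*(y^3 - 3*y^2 - 9*y - 5) = (y - 5)*(y + 1)*(y^2 - 4*y - 5) = (y - 5)*(y + 1)^2*(y - 5)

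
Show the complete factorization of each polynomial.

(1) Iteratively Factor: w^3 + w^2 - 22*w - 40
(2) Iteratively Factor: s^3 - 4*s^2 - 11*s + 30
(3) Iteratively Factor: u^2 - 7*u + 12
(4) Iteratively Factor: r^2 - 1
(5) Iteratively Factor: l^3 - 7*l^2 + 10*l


(1) = (w - 5)*(w^2 + 6*w + 8) = (w - 5)*(w + 2)*(w + 4)
(2) = (s - 2)*(s^2 - 2*s - 15) = (s - 2)*(s + 3)*(s - 5)
(3) = (u - 4)*(u - 3)
(4) = (r - 1)*(r + 1)
(5) = (l - 5)*(l^2 - 2*l) = (l - 5)*(l - 2)*(l)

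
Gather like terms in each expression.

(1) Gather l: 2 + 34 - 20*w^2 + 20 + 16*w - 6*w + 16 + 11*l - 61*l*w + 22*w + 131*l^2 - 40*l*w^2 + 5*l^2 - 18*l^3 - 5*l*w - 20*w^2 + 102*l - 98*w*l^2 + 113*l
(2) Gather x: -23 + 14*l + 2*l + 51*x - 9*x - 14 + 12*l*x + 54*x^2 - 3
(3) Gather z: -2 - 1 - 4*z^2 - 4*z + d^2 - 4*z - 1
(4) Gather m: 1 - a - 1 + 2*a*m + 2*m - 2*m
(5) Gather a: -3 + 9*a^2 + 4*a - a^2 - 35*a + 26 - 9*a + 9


(1) = -18*l^3 + l^2*(136 - 98*w) + l*(-40*w^2 - 66*w + 226) - 40*w^2 + 32*w + 72
(2) = 16*l + 54*x^2 + x*(12*l + 42) - 40
(3) = d^2 - 4*z^2 - 8*z - 4
(4) = 2*a*m - a
(5) = 8*a^2 - 40*a + 32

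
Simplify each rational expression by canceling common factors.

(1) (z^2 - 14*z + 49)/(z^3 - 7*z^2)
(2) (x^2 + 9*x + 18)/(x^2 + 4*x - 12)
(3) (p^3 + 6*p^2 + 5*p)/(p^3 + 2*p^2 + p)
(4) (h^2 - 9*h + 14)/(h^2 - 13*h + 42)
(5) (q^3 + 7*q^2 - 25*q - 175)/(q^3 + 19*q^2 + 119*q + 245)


(1) = (z - 7)/z^2
(2) = (x + 3)/(x - 2)
(3) = (p + 5)/(p + 1)
(4) = (h - 2)/(h - 6)
(5) = (q - 5)/(q + 7)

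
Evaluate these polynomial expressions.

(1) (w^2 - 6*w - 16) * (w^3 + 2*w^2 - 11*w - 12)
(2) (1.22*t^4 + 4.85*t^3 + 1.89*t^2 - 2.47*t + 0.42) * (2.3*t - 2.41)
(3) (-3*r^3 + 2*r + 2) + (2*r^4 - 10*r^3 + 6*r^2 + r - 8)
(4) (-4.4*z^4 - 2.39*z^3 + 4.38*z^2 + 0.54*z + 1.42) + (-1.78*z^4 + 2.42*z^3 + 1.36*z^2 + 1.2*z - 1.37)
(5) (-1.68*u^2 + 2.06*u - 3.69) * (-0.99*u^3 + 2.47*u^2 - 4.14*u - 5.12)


(1) = w^5 - 4*w^4 - 39*w^3 + 22*w^2 + 248*w + 192
(2) = 2.806*t^5 + 8.2148*t^4 - 7.3415*t^3 - 10.2359*t^2 + 6.9187*t - 1.0122
(3) = 2*r^4 - 13*r^3 + 6*r^2 + 3*r - 6
(4) = -6.18*z^4 + 0.03*z^3 + 5.74*z^2 + 1.74*z + 0.05
(5) = 1.6632*u^5 - 6.189*u^4 + 15.6965*u^3 - 9.0411*u^2 + 4.7294*u + 18.8928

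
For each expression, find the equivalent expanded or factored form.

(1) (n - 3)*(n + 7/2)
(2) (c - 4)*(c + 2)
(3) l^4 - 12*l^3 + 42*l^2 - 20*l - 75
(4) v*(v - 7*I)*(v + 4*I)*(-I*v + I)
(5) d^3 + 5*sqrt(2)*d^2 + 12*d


(1) = n^2 + n/2 - 21/2
(2) = c^2 - 2*c - 8
(3) = (l - 5)^2*(l - 3)*(l + 1)
(4) = -I*v^4 - 3*v^3 + I*v^3 + 3*v^2 - 28*I*v^2 + 28*I*v
(5) = d*(d + 2*sqrt(2))*(d + 3*sqrt(2))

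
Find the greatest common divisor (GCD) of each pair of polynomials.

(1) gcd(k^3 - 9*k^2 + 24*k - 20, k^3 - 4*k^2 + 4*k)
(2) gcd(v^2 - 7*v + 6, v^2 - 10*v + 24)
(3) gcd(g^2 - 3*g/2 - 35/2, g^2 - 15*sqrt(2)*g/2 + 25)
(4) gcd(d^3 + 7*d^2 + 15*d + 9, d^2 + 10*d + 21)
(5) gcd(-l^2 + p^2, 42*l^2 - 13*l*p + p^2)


(1) = gcd((k - 5)*(k - 2)^2, k*(k - 2)^2) = k^2 - 4*k + 4
(2) = gcd((v - 6)*(v - 1), (v - 6)*(v - 4)) = v - 6
(3) = gcd((g - 5)*(g + 7/2), (g - 5*sqrt(2))*(g - 5*sqrt(2)/2)) = 1
(4) = d + 3
(5) = gcd((-l + p)*(l + p), (-7*l + p)*(-6*l + p)) = 1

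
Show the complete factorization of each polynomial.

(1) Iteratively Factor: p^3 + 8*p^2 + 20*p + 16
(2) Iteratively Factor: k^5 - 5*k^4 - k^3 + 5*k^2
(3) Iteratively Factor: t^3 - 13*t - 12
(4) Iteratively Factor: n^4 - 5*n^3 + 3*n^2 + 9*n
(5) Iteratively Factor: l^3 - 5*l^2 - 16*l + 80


(1) = (p + 2)*(p^2 + 6*p + 8) = (p + 2)^2*(p + 4)
(2) = (k)*(k^4 - 5*k^3 - k^2 + 5*k) = k*(k - 5)*(k^3 - k) = k^2*(k - 5)*(k^2 - 1) = k^2*(k - 5)*(k + 1)*(k - 1)
(3) = (t + 1)*(t^2 - t - 12) = (t + 1)*(t + 3)*(t - 4)
(4) = (n)*(n^3 - 5*n^2 + 3*n + 9) = n*(n - 3)*(n^2 - 2*n - 3) = n*(n - 3)*(n + 1)*(n - 3)
(5) = (l - 4)*(l^2 - l - 20) = (l - 4)*(l + 4)*(l - 5)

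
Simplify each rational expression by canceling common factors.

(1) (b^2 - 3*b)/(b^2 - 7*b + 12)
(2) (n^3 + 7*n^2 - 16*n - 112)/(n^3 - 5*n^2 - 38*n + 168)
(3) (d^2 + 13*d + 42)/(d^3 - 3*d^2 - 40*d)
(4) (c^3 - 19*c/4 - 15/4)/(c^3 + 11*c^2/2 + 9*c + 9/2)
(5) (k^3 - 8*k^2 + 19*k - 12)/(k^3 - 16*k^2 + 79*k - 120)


(1) = b/(b - 4)
(2) = (n^2 + 11*n + 28)/(n^2 - n - 42)
(3) = (d^2 + 13*d + 42)/(d^3 - 3*d^2 - 40*d)
(4) = (2*c - 5)/(2*c + 6)
(5) = (k^2 - 5*k + 4)/(k^2 - 13*k + 40)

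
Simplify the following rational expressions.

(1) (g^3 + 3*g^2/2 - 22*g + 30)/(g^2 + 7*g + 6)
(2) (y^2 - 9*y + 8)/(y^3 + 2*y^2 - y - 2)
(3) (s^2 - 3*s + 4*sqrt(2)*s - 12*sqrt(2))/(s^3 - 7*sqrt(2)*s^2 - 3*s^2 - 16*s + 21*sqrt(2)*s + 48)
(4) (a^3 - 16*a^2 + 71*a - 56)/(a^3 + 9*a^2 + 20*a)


(1) = (2*g^2 - 9*g + 10)/(2*g + 2)
(2) = (y - 8)/(y^2 + 3*y + 2)
(3) = (s + 4*sqrt(2))/(s^2 - 7*sqrt(2)*s - 16)
(4) = (a^3 - 16*a^2 + 71*a - 56)/(a^3 + 9*a^2 + 20*a)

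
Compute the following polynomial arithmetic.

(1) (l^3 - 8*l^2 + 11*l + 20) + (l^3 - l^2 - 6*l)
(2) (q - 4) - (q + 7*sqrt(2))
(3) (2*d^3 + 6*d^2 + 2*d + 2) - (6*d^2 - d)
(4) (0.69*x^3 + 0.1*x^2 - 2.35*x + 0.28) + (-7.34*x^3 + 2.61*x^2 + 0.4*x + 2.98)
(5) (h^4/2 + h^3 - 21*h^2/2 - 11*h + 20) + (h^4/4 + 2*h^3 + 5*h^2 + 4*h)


(1) = 2*l^3 - 9*l^2 + 5*l + 20
(2) = -7*sqrt(2) - 4
(3) = 2*d^3 + 3*d + 2
(4) = -6.65*x^3 + 2.71*x^2 - 1.95*x + 3.26
(5) = 3*h^4/4 + 3*h^3 - 11*h^2/2 - 7*h + 20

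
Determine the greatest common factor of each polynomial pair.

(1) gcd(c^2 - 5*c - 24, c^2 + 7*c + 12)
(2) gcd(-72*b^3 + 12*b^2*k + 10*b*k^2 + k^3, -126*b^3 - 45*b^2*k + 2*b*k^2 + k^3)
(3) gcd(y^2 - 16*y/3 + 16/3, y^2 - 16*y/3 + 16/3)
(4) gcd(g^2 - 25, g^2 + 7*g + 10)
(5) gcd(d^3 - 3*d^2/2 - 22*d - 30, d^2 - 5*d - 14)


(1) = c + 3
(2) = 6*b + k
(3) = y^2 - 16*y/3 + 16/3
(4) = g + 5
(5) = d + 2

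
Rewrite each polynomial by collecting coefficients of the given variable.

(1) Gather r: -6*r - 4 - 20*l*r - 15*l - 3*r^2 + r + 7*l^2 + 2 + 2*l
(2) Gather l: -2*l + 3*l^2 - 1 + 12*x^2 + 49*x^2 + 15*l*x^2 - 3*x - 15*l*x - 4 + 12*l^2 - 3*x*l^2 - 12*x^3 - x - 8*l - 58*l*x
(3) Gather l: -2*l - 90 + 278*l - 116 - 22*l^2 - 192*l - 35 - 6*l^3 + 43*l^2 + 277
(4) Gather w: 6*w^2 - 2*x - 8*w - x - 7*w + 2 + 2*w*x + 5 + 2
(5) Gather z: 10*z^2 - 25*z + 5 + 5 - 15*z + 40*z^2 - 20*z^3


(1) = 7*l^2 - 13*l - 3*r^2 + r*(-20*l - 5) - 2
(2) = l^2*(15 - 3*x) + l*(15*x^2 - 73*x - 10) - 12*x^3 + 61*x^2 - 4*x - 5
(3) = -6*l^3 + 21*l^2 + 84*l + 36
(4) = 6*w^2 + w*(2*x - 15) - 3*x + 9
(5) = -20*z^3 + 50*z^2 - 40*z + 10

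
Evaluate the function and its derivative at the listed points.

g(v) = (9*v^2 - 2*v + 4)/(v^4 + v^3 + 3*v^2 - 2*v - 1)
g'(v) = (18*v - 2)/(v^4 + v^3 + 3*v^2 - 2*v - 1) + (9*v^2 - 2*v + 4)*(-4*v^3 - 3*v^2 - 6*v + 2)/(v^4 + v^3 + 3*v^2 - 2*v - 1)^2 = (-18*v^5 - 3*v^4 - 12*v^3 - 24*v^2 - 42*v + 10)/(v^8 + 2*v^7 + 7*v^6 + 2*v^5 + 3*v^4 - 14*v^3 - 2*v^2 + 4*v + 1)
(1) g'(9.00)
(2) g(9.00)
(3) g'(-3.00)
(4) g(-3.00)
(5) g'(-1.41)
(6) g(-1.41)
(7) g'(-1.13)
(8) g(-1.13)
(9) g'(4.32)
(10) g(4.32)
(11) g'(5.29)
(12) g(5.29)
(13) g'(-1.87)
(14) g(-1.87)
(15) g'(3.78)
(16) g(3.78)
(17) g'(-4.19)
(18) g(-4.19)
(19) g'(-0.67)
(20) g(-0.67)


(1) = -0.02
(2) = 0.10
(3) = 0.59
(4) = 1.06
(5) = 1.80
(6) = 2.77
(7) = 2.60
(8) = 3.36
(9) = -0.13
(10) = 0.34
(11) = -0.08
(12) = 0.24
(13) = 1.28
(14) = 2.07
(15) = -0.18
(16) = 0.43
(17) = 0.26
(18) = 0.58
(19) = 13.02
(20) = 5.91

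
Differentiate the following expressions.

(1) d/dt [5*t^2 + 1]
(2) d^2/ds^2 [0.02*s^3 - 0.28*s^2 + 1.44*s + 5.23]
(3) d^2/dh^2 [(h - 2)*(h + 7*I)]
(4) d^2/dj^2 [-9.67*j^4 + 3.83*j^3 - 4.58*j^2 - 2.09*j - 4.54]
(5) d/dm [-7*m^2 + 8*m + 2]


(1) = 10*t
(2) = 0.12*s - 0.56
(3) = 2
(4) = -116.04*j^2 + 22.98*j - 9.16
(5) = 8 - 14*m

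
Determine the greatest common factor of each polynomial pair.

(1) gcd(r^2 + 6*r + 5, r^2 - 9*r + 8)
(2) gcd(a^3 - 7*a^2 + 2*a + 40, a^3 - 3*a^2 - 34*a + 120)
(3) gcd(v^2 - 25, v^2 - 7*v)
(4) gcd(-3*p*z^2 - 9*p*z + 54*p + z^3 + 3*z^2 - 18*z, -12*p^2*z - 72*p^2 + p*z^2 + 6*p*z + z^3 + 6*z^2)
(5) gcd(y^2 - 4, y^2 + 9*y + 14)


(1) = 1
(2) = a^2 - 9*a + 20
(3) = 1
(4) = -3*p*z - 18*p + z^2 + 6*z
(5) = gcd((y - 2)*(y + 2), (y + 2)*(y + 7)) = y + 2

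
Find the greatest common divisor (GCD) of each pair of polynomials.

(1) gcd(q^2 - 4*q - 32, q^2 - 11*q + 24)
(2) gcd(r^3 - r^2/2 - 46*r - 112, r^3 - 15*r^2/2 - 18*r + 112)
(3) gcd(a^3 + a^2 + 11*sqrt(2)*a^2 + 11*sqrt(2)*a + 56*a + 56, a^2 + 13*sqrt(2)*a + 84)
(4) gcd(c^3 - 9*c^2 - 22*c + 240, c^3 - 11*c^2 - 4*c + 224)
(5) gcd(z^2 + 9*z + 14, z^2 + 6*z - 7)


(1) = q - 8
(2) = gcd((r - 8)*(r + 7/2)*(r + 4), (r - 8)*(r - 7/2)*(r + 4)) = r^2 - 4*r - 32
(3) = gcd((a + 1)*(a + 4*sqrt(2))*(a + 7*sqrt(2)), (a + 6*sqrt(2))*(a + 7*sqrt(2))) = a + 7*sqrt(2)
(4) = c - 8
(5) = gcd((z + 2)*(z + 7), (z - 1)*(z + 7)) = z + 7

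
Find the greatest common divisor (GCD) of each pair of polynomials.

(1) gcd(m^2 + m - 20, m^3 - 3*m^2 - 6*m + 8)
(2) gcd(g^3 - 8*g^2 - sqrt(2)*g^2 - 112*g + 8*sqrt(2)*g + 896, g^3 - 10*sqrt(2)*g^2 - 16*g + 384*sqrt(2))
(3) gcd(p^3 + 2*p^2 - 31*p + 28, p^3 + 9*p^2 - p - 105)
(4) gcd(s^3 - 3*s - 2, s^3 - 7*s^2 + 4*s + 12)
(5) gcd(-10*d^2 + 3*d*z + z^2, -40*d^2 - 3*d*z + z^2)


(1) = gcd((m - 4)*(m + 5), (m - 4)*(m - 1)*(m + 2)) = m - 4
(2) = gcd((g - 8)*(g - 8*sqrt(2))*(g + 7*sqrt(2)), (g - 8*sqrt(2))*(g - 6*sqrt(2))*(g + 4*sqrt(2))) = g - 8*sqrt(2)
(3) = gcd((p - 4)*(p - 1)*(p + 7), (p - 3)*(p + 5)*(p + 7)) = p + 7
(4) = gcd((s - 2)*(s + 1)^2, (s - 6)*(s - 2)*(s + 1)) = s^2 - s - 2
(5) = gcd((-2*d + z)*(5*d + z), (-8*d + z)*(5*d + z)) = 5*d + z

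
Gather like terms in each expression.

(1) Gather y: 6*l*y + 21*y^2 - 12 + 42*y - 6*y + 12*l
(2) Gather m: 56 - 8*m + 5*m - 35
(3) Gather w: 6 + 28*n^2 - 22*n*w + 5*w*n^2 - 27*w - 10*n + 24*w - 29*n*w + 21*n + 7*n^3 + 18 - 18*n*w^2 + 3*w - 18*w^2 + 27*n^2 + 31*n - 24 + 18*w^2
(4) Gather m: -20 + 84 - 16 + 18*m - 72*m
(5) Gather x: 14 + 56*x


(1) = 12*l + 21*y^2 + y*(6*l + 36) - 12
(2) = 21 - 3*m
(3) = 7*n^3 + 55*n^2 - 18*n*w^2 + 42*n + w*(5*n^2 - 51*n)
(4) = 48 - 54*m
(5) = 56*x + 14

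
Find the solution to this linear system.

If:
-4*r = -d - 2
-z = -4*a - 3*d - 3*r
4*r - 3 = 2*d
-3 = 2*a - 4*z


Then:
a = 6/7
d = -1
r = 1/4
z = 33/28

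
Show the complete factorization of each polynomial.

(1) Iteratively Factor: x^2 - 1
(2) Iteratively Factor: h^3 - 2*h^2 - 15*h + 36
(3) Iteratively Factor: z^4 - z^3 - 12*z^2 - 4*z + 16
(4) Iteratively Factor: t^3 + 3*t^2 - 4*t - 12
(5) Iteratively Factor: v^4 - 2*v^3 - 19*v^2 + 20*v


(1) = (x + 1)*(x - 1)
(2) = (h - 3)*(h^2 + h - 12) = (h - 3)^2*(h + 4)
(3) = (z - 4)*(z^3 + 3*z^2 - 4) = (z - 4)*(z + 2)*(z^2 + z - 2) = (z - 4)*(z + 2)^2*(z - 1)
(4) = (t + 2)*(t^2 + t - 6) = (t + 2)*(t + 3)*(t - 2)
(5) = (v - 5)*(v^3 + 3*v^2 - 4*v) = v*(v - 5)*(v^2 + 3*v - 4) = v*(v - 5)*(v - 1)*(v + 4)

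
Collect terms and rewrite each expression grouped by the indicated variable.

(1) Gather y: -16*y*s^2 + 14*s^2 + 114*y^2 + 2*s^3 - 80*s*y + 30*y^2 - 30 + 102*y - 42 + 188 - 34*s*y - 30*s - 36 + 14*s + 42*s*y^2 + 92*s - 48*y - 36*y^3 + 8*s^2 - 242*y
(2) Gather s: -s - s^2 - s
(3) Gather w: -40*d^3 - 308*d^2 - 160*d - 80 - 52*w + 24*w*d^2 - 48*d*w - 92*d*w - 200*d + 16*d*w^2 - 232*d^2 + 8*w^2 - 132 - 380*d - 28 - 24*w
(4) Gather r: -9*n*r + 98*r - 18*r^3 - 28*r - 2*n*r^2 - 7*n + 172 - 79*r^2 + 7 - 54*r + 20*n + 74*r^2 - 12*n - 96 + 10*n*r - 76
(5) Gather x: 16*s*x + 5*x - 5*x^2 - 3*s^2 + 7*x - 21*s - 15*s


(1) = 2*s^3 + 22*s^2 + 76*s - 36*y^3 + y^2*(42*s + 144) + y*(-16*s^2 - 114*s - 188) + 80
(2) = -s^2 - 2*s
(3) = -40*d^3 - 540*d^2 - 740*d + w^2*(16*d + 8) + w*(24*d^2 - 140*d - 76) - 240
(4) = n - 18*r^3 + r^2*(-2*n - 5) + r*(n + 16) + 7
(5) = -3*s^2 - 36*s - 5*x^2 + x*(16*s + 12)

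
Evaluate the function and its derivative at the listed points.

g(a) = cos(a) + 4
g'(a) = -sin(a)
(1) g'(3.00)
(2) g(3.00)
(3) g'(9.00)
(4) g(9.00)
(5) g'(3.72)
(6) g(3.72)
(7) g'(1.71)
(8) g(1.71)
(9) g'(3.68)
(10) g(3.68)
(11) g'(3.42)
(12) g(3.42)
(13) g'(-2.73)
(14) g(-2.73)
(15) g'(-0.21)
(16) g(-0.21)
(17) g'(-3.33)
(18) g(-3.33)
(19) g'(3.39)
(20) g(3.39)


(1) = -0.14
(2) = 3.01
(3) = -0.41
(4) = 3.09
(5) = 0.55
(6) = 3.16
(7) = -0.99
(8) = 3.86
(9) = 0.51
(10) = 3.14
(11) = 0.27
(12) = 3.04
(13) = 0.40
(14) = 3.08
(15) = 0.21
(16) = 4.98
(17) = -0.19
(18) = 3.02
(19) = 0.25
(20) = 3.03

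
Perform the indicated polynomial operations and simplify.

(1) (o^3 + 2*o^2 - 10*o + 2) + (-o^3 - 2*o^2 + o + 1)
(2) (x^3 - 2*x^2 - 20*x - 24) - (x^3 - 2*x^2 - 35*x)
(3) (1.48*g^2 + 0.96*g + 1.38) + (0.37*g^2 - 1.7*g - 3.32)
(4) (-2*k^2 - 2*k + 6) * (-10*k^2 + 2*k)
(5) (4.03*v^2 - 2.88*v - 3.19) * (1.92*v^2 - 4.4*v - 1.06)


(1) = 3 - 9*o
(2) = 15*x - 24
(3) = 1.85*g^2 - 0.74*g - 1.94
(4) = 20*k^4 + 16*k^3 - 64*k^2 + 12*k
(5) = 7.7376*v^4 - 23.2616*v^3 + 2.2754*v^2 + 17.0888*v + 3.3814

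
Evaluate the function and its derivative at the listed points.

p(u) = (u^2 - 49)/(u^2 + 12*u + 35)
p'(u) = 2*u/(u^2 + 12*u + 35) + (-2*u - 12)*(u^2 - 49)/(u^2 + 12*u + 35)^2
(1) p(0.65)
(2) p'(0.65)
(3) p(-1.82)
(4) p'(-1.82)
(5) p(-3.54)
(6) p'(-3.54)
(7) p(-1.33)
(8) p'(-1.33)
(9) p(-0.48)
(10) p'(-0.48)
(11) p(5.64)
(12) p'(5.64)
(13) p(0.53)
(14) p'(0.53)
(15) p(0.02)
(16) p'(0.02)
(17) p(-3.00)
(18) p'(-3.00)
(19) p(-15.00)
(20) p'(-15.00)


(1) = -1.12
(2) = 0.38
(3) = -2.77
(4) = 1.19
(5) = -7.22
(6) = 5.63
(7) = -2.27
(8) = 0.89
(9) = -1.65
(10) = 0.59
(11) = -0.13
(12) = 0.11
(13) = -1.17
(14) = 0.39
(15) = -1.39
(16) = 0.48
(17) = -5.00
(18) = 3.00
(19) = 2.20
(20) = 0.12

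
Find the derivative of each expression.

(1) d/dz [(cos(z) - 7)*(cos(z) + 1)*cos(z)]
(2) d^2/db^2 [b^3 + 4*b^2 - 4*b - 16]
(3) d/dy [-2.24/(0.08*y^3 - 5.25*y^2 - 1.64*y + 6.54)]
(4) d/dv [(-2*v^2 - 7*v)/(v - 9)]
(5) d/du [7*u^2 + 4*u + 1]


(1) = (-3*cos(z)^2 + 12*cos(z) + 7)*sin(z)
(2) = 6*b + 8
(3) = (0.5376*y^2 - 23.52*y - 3.6736)/(0.08*y^3 - 5.25*y^2 - 1.64*y + 6.54)^2
(4) = (-2*v^2 + 36*v + 63)/(v^2 - 18*v + 81)
(5) = 14*u + 4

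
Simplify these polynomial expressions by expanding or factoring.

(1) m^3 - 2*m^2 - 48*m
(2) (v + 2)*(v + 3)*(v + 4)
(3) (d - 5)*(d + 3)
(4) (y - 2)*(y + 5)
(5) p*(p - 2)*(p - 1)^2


(1) = m*(m - 8)*(m + 6)
(2) = v^3 + 9*v^2 + 26*v + 24
(3) = d^2 - 2*d - 15
(4) = y^2 + 3*y - 10
(5) = p^4 - 4*p^3 + 5*p^2 - 2*p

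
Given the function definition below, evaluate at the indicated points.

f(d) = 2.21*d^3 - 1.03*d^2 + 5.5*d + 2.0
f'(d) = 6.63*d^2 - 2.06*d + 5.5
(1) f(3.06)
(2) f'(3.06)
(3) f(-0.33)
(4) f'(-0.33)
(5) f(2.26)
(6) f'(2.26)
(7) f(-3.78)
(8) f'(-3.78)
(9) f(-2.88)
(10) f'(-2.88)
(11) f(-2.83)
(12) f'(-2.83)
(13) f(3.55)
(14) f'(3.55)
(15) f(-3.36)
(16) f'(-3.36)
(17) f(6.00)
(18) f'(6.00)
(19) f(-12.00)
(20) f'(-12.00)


(1) = 72.51
(2) = 61.28
(3) = -0.01
(4) = 6.90
(5) = 34.68
(6) = 34.71
(7) = -152.87
(8) = 108.02
(9) = -75.18
(10) = 66.42
(11) = -71.90
(12) = 64.43
(13) = 107.42
(14) = 81.74
(15) = -111.94
(16) = 87.27
(17) = 475.28
(18) = 231.82
(19) = -4031.20
(20) = 984.94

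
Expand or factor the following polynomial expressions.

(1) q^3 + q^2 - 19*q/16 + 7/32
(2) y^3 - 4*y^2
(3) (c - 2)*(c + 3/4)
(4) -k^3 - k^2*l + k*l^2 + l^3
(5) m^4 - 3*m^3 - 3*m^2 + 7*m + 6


(1) = (q - 1/2)*(q - 1/4)*(q + 7/4)
(2) = y^2*(y - 4)
(3) = c^2 - 5*c/4 - 3/2
(4) = (-k + l)*(k + l)^2
(5) = (m - 3)*(m - 2)*(m + 1)^2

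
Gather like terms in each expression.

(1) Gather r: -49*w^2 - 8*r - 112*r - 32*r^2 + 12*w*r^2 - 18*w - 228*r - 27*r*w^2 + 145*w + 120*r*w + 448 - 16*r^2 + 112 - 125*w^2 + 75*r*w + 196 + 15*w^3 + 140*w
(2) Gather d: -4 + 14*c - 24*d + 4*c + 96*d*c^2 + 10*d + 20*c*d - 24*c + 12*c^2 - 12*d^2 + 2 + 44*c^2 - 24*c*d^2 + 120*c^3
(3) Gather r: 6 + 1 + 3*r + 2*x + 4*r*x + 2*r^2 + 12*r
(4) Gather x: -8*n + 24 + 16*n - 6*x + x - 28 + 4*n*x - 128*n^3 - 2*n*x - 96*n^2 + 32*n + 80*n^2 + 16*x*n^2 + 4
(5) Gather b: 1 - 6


(1) = r^2*(12*w - 48) + r*(-27*w^2 + 195*w - 348) + 15*w^3 - 174*w^2 + 267*w + 756
(2) = 120*c^3 + 56*c^2 - 6*c + d^2*(-24*c - 12) + d*(96*c^2 + 20*c - 14) - 2
(3) = 2*r^2 + r*(4*x + 15) + 2*x + 7
(4) = -128*n^3 - 16*n^2 + 40*n + x*(16*n^2 + 2*n - 5)
(5) = -5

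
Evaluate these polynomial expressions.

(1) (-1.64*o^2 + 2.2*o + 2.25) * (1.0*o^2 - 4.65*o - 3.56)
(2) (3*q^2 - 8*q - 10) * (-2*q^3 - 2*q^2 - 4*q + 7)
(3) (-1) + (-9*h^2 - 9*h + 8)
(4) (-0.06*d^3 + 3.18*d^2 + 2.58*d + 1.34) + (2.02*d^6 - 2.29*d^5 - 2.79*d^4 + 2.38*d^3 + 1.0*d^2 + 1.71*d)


(1) = -1.64*o^4 + 9.826*o^3 - 2.1416*o^2 - 18.2945*o - 8.01
(2) = -6*q^5 + 10*q^4 + 24*q^3 + 73*q^2 - 16*q - 70
(3) = -9*h^2 - 9*h + 7
(4) = 2.02*d^6 - 2.29*d^5 - 2.79*d^4 + 2.32*d^3 + 4.18*d^2 + 4.29*d + 1.34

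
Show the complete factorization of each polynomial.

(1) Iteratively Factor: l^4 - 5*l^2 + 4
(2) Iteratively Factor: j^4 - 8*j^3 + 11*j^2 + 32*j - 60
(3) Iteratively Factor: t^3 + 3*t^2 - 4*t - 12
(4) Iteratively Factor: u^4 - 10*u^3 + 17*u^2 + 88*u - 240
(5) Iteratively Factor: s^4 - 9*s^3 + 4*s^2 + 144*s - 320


(1) = (l + 1)*(l^3 - l^2 - 4*l + 4) = (l - 1)*(l + 1)*(l^2 - 4) = (l - 2)*(l - 1)*(l + 1)*(l + 2)
(2) = (j - 2)*(j^3 - 6*j^2 - j + 30) = (j - 2)*(j + 2)*(j^2 - 8*j + 15) = (j - 5)*(j - 2)*(j + 2)*(j - 3)
(3) = (t - 2)*(t^2 + 5*t + 6) = (t - 2)*(t + 2)*(t + 3)
(4) = (u - 4)*(u^3 - 6*u^2 - 7*u + 60) = (u - 4)^2*(u^2 - 2*u - 15) = (u - 4)^2*(u + 3)*(u - 5)
(5) = (s - 5)*(s^3 - 4*s^2 - 16*s + 64) = (s - 5)*(s - 4)*(s^2 - 16) = (s - 5)*(s - 4)*(s + 4)*(s - 4)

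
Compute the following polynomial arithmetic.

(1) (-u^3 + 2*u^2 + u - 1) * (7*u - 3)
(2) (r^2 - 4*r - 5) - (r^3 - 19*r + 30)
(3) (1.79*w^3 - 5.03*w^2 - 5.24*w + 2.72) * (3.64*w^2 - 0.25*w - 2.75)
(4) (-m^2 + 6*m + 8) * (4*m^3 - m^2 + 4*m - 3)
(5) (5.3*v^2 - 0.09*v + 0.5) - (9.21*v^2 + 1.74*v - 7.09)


(1) = -7*u^4 + 17*u^3 + u^2 - 10*u + 3
(2) = -r^3 + r^2 + 15*r - 35
(3) = 6.5156*w^5 - 18.7567*w^4 - 22.7386*w^3 + 25.0433*w^2 + 13.73*w - 7.48
(4) = -4*m^5 + 25*m^4 + 22*m^3 + 19*m^2 + 14*m - 24
(5) = -3.91*v^2 - 1.83*v + 7.59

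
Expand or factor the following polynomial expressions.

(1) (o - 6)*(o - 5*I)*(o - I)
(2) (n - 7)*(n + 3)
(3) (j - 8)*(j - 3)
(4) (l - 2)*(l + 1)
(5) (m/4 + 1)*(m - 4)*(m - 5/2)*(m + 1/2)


(1) = o^3 - 6*o^2 - 6*I*o^2 - 5*o + 36*I*o + 30
(2) = n^2 - 4*n - 21
(3) = j^2 - 11*j + 24
(4) = l^2 - l - 2
(5) = m^4/4 - m^3/2 - 69*m^2/16 + 8*m + 5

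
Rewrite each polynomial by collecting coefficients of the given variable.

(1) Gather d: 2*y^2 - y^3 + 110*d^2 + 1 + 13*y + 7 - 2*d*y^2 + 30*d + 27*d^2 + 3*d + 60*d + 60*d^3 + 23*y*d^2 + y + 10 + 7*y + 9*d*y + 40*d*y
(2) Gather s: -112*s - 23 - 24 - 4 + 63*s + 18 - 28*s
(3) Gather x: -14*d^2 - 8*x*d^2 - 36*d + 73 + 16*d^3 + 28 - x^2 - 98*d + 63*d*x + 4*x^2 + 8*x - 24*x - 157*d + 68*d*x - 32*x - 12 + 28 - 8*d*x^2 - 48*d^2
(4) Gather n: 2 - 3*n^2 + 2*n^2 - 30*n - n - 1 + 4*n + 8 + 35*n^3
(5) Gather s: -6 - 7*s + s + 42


(1) = 60*d^3 + d^2*(23*y + 137) + d*(-2*y^2 + 49*y + 93) - y^3 + 2*y^2 + 21*y + 18
(2) = -77*s - 33
(3) = 16*d^3 - 62*d^2 - 291*d + x^2*(3 - 8*d) + x*(-8*d^2 + 131*d - 48) + 117
(4) = 35*n^3 - n^2 - 27*n + 9
(5) = 36 - 6*s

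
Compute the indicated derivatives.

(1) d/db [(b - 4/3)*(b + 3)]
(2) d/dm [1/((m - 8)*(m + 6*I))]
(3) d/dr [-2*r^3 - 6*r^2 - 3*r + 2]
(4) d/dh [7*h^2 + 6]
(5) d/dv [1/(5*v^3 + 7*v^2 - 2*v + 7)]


(1) = 2*b + 5/3
(2) = ((8 - m)*(m + 6*I) - (m - 8)^2)/((m - 8)^3*(m + 6*I)^2)
(3) = -6*r^2 - 12*r - 3
(4) = 14*h
(5) = (-15*v^2 - 14*v + 2)/(5*v^3 + 7*v^2 - 2*v + 7)^2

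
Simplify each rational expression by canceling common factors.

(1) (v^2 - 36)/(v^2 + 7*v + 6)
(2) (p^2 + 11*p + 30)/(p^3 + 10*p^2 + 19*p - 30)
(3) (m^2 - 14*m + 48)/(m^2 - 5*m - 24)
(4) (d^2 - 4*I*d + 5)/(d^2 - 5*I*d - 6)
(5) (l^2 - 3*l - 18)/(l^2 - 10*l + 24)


(1) = (v - 6)/(v + 1)
(2) = 1/(p - 1)
(3) = (m - 6)/(m + 3)
(4) = (d^2 - 4*I*d + 5)/(d^2 - 5*I*d - 6)
(5) = (l + 3)/(l - 4)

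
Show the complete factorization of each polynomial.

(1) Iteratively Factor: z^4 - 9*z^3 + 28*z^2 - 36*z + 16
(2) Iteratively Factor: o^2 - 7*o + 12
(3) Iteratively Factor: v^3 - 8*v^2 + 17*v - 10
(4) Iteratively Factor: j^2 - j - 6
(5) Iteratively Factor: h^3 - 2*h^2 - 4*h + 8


(1) = (z - 4)*(z^3 - 5*z^2 + 8*z - 4) = (z - 4)*(z - 2)*(z^2 - 3*z + 2) = (z - 4)*(z - 2)*(z - 1)*(z - 2)
(2) = (o - 4)*(o - 3)
(3) = (v - 1)*(v^2 - 7*v + 10) = (v - 5)*(v - 1)*(v - 2)
(4) = (j + 2)*(j - 3)
(5) = (h - 2)*(h^2 - 4) = (h - 2)*(h + 2)*(h - 2)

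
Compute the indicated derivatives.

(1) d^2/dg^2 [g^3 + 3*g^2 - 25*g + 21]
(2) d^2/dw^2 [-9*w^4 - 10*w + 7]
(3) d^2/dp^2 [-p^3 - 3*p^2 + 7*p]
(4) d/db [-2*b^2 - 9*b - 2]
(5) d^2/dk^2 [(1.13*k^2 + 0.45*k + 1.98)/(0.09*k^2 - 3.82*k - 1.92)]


(1) = 6*g + 6
(2) = -108*w^2
(3) = -6*p - 6
(4) = -4*b - 9
(5) = (0.784278*k^3 + 1.267812*k^2 - 3.617784*k + 60.200496)/(0.000729*k^6 - 0.092826*k^5 + 3.893292*k^4 - 51.782392*k^3 - 83.056896*k^2 - 42.246144*k - 7.077888)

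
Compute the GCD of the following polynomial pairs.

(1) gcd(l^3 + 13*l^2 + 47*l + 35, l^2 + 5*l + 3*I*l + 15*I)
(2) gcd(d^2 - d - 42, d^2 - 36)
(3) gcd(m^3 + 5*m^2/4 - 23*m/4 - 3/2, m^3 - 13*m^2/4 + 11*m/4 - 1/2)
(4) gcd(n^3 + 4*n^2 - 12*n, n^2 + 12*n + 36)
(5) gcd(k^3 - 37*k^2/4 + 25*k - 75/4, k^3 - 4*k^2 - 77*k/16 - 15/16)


(1) = l + 5
(2) = gcd((d - 7)*(d + 6), (d - 6)*(d + 6)) = d + 6
(3) = m - 2
(4) = n + 6
(5) = k - 5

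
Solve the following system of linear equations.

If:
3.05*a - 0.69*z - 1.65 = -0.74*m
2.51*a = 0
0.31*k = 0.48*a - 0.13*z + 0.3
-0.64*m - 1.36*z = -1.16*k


Then:
a = 0.00
k = 1.02
m = 2.11
z = -0.12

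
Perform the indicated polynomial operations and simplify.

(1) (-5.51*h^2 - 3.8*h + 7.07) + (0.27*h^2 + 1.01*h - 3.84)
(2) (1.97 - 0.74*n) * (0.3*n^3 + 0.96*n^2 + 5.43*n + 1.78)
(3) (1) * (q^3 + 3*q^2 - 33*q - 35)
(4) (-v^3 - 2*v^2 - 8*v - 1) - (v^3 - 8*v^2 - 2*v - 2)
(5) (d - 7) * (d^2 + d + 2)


(1) = -5.24*h^2 - 2.79*h + 3.23
(2) = -0.222*n^4 - 0.1194*n^3 - 2.127*n^2 + 9.3799*n + 3.5066
(3) = q^3 + 3*q^2 - 33*q - 35
(4) = -2*v^3 + 6*v^2 - 6*v + 1
(5) = d^3 - 6*d^2 - 5*d - 14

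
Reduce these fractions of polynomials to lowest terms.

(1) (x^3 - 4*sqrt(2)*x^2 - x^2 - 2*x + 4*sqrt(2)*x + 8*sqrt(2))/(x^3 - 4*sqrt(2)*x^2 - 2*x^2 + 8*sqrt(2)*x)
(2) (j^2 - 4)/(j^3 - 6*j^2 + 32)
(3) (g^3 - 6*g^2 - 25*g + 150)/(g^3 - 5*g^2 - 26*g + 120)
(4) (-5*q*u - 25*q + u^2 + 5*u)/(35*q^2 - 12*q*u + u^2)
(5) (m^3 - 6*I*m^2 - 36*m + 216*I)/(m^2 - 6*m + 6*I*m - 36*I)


(1) = (x + 1)/x
(2) = (j - 2)/(j^2 - 8*j + 16)
(3) = (g - 5)/(g - 4)
(4) = (-u - 5)/(7*q - u)
(5) = (m^2 + m*(6 - 6*I) - 36*I)/(m + 6*I)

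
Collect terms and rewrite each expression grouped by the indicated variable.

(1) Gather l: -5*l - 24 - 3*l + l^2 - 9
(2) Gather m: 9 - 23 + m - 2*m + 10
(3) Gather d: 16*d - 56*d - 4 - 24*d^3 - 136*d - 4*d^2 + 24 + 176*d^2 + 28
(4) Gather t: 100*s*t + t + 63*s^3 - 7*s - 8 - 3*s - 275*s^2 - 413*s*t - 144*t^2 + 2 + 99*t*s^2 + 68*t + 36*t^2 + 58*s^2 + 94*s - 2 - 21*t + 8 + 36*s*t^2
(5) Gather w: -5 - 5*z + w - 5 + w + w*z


(1) = l^2 - 8*l - 33
(2) = -m - 4
(3) = -24*d^3 + 172*d^2 - 176*d + 48
(4) = 63*s^3 - 217*s^2 + 84*s + t^2*(36*s - 108) + t*(99*s^2 - 313*s + 48)
(5) = w*(z + 2) - 5*z - 10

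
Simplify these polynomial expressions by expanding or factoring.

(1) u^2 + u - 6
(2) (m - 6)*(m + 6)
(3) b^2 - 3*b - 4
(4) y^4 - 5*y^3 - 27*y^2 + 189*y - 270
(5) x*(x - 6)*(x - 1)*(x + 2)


(1) = (u - 2)*(u + 3)
(2) = m^2 - 36
(3) = (b - 4)*(b + 1)
(4) = (y - 5)*(y - 3)^2*(y + 6)
(5) = x^4 - 5*x^3 - 8*x^2 + 12*x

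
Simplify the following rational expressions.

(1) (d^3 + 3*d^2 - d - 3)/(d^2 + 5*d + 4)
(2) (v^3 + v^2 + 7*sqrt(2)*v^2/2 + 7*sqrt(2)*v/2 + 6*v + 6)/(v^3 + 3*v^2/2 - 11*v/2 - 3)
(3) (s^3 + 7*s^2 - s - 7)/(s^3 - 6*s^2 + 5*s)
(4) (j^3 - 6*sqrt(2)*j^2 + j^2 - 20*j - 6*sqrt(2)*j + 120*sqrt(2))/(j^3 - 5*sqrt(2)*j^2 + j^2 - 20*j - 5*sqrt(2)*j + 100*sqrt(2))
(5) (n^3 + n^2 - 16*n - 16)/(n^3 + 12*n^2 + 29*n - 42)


(1) = (d^2 + 2*d - 3)/(d + 4)
(2) = (4*v^3 + v^2*(4 + 14*sqrt(2)) + v*(14*sqrt(2) + 24) + 24)/(4*v^3 + 6*v^2 - 22*v - 12)
(3) = (s^2 + 8*s + 7)/(s^2 - 5*s)
(4) = (j - 6*sqrt(2))/(j - 5*sqrt(2))
(5) = (n^3 + n^2 - 16*n - 16)/(n^3 + 12*n^2 + 29*n - 42)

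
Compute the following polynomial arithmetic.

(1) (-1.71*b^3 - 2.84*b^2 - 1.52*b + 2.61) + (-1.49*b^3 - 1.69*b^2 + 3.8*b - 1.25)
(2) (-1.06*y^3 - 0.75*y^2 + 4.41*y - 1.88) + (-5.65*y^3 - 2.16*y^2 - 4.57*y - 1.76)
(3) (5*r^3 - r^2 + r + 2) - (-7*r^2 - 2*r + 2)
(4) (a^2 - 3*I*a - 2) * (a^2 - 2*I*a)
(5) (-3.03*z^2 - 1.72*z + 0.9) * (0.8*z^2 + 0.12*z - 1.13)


(1) = -3.2*b^3 - 4.53*b^2 + 2.28*b + 1.36
(2) = -6.71*y^3 - 2.91*y^2 - 0.16*y - 3.64
(3) = 5*r^3 + 6*r^2 + 3*r
(4) = a^4 - 5*I*a^3 - 8*a^2 + 4*I*a
(5) = -2.424*z^4 - 1.7396*z^3 + 3.9375*z^2 + 2.0516*z - 1.017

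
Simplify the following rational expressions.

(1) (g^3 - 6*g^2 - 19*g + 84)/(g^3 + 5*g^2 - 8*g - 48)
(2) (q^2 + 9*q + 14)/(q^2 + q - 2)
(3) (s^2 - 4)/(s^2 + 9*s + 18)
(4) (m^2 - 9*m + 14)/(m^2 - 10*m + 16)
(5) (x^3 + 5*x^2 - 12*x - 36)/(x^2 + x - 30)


(1) = (g - 7)/(g + 4)
(2) = (q + 7)/(q - 1)
(3) = (s^2 - 4)/(s^2 + 9*s + 18)
(4) = (m - 7)/(m - 8)
(5) = (x^2 - x - 6)/(x - 5)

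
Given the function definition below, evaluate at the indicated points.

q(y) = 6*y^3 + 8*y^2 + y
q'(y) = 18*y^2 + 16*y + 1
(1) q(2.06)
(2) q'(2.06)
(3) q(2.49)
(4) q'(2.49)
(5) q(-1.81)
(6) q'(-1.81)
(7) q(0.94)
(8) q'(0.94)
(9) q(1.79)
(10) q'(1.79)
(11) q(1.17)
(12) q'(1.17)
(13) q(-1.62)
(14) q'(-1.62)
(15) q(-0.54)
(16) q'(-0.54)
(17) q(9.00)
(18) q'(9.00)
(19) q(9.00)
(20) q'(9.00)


(1) = 88.46
(2) = 110.34
(3) = 144.72
(4) = 152.44
(5) = -11.18
(6) = 31.01
(7) = 12.99
(8) = 31.94
(9) = 61.83
(10) = 87.31
(11) = 21.73
(12) = 44.36
(13) = -6.13
(14) = 22.32
(15) = 0.85
(16) = -2.39
(17) = 5031.00
(18) = 1603.00
(19) = 5031.00
(20) = 1603.00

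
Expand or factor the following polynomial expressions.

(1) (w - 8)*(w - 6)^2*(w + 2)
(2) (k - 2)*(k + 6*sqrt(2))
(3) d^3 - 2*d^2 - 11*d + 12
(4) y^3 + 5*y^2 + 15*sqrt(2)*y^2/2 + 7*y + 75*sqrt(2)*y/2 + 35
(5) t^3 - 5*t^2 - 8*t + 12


(1) = w^4 - 18*w^3 + 92*w^2 - 24*w - 576
(2) = k^2 - 2*k + 6*sqrt(2)*k - 12*sqrt(2)
(3) = (d - 4)*(d - 1)*(d + 3)
(4) = (y + 5)*(y + sqrt(2)/2)*(y + 7*sqrt(2))
(5) = (t - 6)*(t - 1)*(t + 2)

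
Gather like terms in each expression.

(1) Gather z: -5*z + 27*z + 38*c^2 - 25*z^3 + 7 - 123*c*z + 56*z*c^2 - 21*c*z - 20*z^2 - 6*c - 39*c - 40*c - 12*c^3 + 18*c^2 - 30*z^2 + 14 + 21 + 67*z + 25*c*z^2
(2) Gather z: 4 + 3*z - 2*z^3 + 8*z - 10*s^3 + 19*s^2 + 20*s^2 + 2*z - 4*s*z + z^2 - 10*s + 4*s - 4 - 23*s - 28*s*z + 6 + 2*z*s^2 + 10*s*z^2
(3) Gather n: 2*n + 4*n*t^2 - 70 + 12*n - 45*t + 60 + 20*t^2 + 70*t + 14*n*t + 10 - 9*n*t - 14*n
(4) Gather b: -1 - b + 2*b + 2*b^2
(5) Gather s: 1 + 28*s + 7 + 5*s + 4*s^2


(1) = -12*c^3 + 56*c^2 - 85*c - 25*z^3 + z^2*(25*c - 50) + z*(56*c^2 - 144*c + 89) + 42
(2) = -10*s^3 + 39*s^2 - 29*s - 2*z^3 + z^2*(10*s + 1) + z*(2*s^2 - 32*s + 13) + 6
(3) = n*(4*t^2 + 5*t) + 20*t^2 + 25*t
(4) = 2*b^2 + b - 1
(5) = 4*s^2 + 33*s + 8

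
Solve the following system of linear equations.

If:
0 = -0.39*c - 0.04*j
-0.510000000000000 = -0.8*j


Then:
c = -0.07
j = 0.64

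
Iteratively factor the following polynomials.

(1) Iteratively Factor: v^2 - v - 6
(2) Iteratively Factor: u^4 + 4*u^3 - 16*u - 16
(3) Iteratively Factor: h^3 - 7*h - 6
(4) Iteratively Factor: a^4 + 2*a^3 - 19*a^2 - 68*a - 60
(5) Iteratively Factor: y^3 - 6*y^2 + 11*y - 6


(1) = (v + 2)*(v - 3)
(2) = (u + 2)*(u^3 + 2*u^2 - 4*u - 8) = (u + 2)^2*(u^2 - 4) = (u - 2)*(u + 2)^2*(u + 2)
(3) = (h - 3)*(h^2 + 3*h + 2) = (h - 3)*(h + 1)*(h + 2)
(4) = (a - 5)*(a^3 + 7*a^2 + 16*a + 12) = (a - 5)*(a + 2)*(a^2 + 5*a + 6) = (a - 5)*(a + 2)*(a + 3)*(a + 2)
(5) = (y - 1)*(y^2 - 5*y + 6) = (y - 3)*(y - 1)*(y - 2)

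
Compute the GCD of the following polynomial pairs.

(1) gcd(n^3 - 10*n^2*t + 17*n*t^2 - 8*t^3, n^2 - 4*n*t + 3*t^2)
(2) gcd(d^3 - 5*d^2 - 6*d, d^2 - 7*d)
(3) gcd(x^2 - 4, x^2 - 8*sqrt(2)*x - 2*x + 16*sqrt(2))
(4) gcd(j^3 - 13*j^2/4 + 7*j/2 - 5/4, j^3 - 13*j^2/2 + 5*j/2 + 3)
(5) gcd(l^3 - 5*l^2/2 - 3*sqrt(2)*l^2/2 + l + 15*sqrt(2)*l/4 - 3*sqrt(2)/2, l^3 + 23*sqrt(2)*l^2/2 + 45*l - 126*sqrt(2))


(1) = -n + t
(2) = d
(3) = gcd((x - 2)*(x + 2), (x - 2)*(x - 8*sqrt(2))) = x - 2
(4) = gcd((j - 5/4)*(j - 1)^2, (j - 6)*(j - 1)*(j + 1/2)) = j - 1
(5) = gcd((l - 2)*(l - 1/2)*(l - 3*sqrt(2)/2), (l - 3*sqrt(2)/2)*(l + 6*sqrt(2))*(l + 7*sqrt(2))) = l - 3*sqrt(2)/2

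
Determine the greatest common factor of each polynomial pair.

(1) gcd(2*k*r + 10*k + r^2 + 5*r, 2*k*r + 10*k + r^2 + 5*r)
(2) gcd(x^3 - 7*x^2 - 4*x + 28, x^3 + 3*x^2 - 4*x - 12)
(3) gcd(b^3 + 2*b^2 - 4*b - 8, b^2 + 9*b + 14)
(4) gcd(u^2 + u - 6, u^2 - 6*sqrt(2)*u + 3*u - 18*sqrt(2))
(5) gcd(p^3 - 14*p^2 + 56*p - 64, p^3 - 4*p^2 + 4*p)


(1) = gcd((2*k + r)*(r + 5), (2*k + r)*(r + 5)) = 2*k*r + 10*k + r^2 + 5*r
(2) = gcd((x - 7)*(x - 2)*(x + 2), (x - 2)*(x + 2)*(x + 3)) = x^2 - 4
(3) = b + 2
(4) = u + 3
(5) = p - 2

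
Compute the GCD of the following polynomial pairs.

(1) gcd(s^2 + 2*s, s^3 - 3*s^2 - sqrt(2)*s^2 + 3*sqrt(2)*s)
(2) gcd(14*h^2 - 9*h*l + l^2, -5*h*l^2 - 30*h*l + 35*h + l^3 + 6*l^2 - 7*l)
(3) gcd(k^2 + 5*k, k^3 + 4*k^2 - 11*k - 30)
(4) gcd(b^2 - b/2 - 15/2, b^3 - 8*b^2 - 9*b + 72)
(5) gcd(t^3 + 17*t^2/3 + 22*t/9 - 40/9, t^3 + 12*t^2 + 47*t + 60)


(1) = s
(2) = 1
(3) = k + 5
(4) = b - 3
(5) = gcd((t - 2/3)*(t + 4/3)*(t + 5), (t + 3)*(t + 4)*(t + 5)) = t + 5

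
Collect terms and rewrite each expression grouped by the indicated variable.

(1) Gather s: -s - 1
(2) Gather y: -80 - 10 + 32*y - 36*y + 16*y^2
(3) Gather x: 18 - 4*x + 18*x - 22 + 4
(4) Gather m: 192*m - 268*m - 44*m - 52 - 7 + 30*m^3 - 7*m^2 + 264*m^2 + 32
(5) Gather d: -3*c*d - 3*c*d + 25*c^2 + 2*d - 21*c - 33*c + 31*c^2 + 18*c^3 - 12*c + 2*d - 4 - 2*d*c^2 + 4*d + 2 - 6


(1) = -s - 1
(2) = 16*y^2 - 4*y - 90
(3) = 14*x
(4) = 30*m^3 + 257*m^2 - 120*m - 27
(5) = 18*c^3 + 56*c^2 - 66*c + d*(-2*c^2 - 6*c + 8) - 8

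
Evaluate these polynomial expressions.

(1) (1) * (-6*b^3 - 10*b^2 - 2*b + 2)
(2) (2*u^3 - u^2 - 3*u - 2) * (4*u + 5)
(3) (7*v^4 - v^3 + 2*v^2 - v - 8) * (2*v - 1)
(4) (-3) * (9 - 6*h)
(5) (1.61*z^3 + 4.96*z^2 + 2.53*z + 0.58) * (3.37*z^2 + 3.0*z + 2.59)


(1) = -6*b^3 - 10*b^2 - 2*b + 2
(2) = 8*u^4 + 6*u^3 - 17*u^2 - 23*u - 10
(3) = 14*v^5 - 9*v^4 + 5*v^3 - 4*v^2 - 15*v + 8
(4) = 18*h - 27
(5) = 5.4257*z^5 + 21.5452*z^4 + 27.576*z^3 + 22.391*z^2 + 8.2927*z + 1.5022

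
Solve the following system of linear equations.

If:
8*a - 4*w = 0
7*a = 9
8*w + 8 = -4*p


Then:
a = 9/7
p = -50/7
w = 18/7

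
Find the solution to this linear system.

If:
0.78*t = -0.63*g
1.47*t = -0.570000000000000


Then:
g = 0.48
t = -0.39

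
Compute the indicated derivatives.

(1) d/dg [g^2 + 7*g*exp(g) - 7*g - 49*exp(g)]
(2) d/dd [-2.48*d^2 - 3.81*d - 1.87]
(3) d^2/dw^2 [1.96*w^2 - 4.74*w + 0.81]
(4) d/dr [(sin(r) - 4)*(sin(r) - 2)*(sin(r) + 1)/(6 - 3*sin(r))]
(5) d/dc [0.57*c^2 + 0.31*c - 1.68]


(1) = 7*g*exp(g) + 2*g - 42*exp(g) - 7
(2) = -4.96*d - 3.81
(3) = 3.92000000000000
(4) = (3 - 2*sin(r))*cos(r)/3
(5) = 1.14*c + 0.31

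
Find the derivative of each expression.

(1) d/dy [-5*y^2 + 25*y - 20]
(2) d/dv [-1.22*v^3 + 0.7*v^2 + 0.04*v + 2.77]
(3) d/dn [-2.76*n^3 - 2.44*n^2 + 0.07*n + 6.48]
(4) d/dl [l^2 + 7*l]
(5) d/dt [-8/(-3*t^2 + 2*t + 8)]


(1) = 25 - 10*y
(2) = -3.66*v^2 + 1.4*v + 0.04
(3) = -8.28*n^2 - 4.88*n + 0.07
(4) = 2*l + 7
(5) = 16*(1 - 3*t)/(-3*t^2 + 2*t + 8)^2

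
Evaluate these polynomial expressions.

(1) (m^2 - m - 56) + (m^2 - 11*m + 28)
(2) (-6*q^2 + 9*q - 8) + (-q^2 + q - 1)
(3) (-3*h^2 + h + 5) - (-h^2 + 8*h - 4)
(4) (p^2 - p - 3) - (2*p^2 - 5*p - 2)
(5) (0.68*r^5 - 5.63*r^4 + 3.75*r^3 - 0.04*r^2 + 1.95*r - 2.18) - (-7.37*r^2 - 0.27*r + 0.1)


(1) = 2*m^2 - 12*m - 28
(2) = -7*q^2 + 10*q - 9
(3) = -2*h^2 - 7*h + 9
(4) = -p^2 + 4*p - 1
(5) = 0.68*r^5 - 5.63*r^4 + 3.75*r^3 + 7.33*r^2 + 2.22*r - 2.28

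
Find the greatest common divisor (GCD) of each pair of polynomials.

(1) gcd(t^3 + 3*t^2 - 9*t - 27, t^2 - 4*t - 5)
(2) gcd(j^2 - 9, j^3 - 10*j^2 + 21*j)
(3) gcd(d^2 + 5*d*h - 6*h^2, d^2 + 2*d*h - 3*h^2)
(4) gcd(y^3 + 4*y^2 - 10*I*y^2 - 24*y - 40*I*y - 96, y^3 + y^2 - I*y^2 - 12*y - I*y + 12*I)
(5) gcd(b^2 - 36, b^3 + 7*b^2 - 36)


(1) = 1
(2) = gcd((j - 3)*(j + 3), j*(j - 7)*(j - 3)) = j - 3
(3) = d - h
(4) = y + 4
(5) = b + 6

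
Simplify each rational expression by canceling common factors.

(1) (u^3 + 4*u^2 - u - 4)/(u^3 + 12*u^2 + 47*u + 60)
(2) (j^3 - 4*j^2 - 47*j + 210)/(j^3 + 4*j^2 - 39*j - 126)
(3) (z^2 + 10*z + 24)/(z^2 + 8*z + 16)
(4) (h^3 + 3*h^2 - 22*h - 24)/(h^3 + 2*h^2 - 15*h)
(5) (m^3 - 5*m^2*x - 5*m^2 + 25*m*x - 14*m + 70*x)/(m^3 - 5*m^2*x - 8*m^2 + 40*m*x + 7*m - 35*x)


(1) = (u^2 - 1)/(u^2 + 8*u + 15)
(2) = (j - 5)/(j + 3)
(3) = (z + 6)/(z + 4)
(4) = (h^3 + 3*h^2 - 22*h - 24)/(h^3 + 2*h^2 - 15*h)
(5) = (m + 2)/(m - 1)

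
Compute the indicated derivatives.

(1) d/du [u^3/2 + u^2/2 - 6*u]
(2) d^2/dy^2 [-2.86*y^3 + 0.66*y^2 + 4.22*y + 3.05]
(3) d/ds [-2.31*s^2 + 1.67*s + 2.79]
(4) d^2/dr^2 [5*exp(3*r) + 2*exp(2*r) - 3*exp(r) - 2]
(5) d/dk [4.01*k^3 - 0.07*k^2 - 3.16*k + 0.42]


(1) = 3*u^2/2 + u - 6
(2) = 1.32 - 17.16*y
(3) = 1.67 - 4.62*s
(4) = (45*exp(2*r) + 8*exp(r) - 3)*exp(r)
(5) = 12.03*k^2 - 0.14*k - 3.16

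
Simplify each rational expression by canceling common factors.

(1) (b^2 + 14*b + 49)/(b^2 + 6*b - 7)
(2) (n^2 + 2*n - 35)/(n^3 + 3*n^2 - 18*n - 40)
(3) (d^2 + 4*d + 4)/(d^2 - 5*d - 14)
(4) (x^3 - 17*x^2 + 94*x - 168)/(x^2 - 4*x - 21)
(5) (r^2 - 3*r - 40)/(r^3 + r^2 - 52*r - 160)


(1) = (b + 7)/(b - 1)
(2) = (n^2 + 2*n - 35)/(n^3 + 3*n^2 - 18*n - 40)
(3) = (d + 2)/(d - 7)
(4) = (x^2 - 10*x + 24)/(x + 3)
(5) = 1/(r + 4)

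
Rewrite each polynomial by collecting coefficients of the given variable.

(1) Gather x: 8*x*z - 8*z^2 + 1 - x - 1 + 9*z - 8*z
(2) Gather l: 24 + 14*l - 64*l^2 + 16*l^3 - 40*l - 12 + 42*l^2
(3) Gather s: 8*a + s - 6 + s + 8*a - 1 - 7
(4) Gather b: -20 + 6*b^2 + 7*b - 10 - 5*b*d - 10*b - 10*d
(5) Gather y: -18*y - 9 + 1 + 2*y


(1) = x*(8*z - 1) - 8*z^2 + z
(2) = 16*l^3 - 22*l^2 - 26*l + 12
(3) = 16*a + 2*s - 14
(4) = 6*b^2 + b*(-5*d - 3) - 10*d - 30
(5) = -16*y - 8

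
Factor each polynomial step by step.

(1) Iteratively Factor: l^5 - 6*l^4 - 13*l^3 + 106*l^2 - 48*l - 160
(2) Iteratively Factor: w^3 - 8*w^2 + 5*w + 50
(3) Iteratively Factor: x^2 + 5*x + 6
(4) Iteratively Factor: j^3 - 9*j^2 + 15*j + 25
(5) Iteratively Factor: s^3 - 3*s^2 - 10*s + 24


(1) = (l + 4)*(l^4 - 10*l^3 + 27*l^2 - 2*l - 40) = (l - 4)*(l + 4)*(l^3 - 6*l^2 + 3*l + 10) = (l - 4)*(l + 1)*(l + 4)*(l^2 - 7*l + 10) = (l - 4)*(l - 2)*(l + 1)*(l + 4)*(l - 5)
(2) = (w - 5)*(w^2 - 3*w - 10) = (w - 5)*(w + 2)*(w - 5)
(3) = (x + 2)*(x + 3)
(4) = (j + 1)*(j^2 - 10*j + 25) = (j - 5)*(j + 1)*(j - 5)
(5) = (s - 4)*(s^2 + s - 6) = (s - 4)*(s + 3)*(s - 2)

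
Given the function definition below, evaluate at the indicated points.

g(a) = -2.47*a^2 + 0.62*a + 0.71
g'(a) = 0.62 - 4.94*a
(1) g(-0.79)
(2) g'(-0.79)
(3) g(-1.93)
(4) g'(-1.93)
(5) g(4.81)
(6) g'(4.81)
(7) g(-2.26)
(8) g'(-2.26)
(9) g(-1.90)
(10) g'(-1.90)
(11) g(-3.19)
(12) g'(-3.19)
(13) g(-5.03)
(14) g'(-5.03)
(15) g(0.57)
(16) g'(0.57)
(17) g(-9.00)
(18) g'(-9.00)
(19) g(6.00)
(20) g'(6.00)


(1) = -1.32
(2) = 4.52
(3) = -9.69
(4) = 10.15
(5) = -53.45
(6) = -23.14
(7) = -13.31
(8) = 11.78
(9) = -9.38
(10) = 10.01
(11) = -26.40
(12) = 16.38
(13) = -64.90
(14) = 25.47
(15) = 0.26
(16) = -2.20
(17) = -204.94
(18) = 45.08
(19) = -84.49
(20) = -29.02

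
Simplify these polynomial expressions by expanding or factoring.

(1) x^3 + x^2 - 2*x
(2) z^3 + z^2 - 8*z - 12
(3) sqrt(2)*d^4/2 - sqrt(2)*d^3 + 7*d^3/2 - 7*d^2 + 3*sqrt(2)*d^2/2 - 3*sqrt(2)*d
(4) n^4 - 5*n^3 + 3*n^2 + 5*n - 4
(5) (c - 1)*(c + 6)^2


(1) = x*(x - 1)*(x + 2)
(2) = (z - 3)*(z + 2)^2
(3) = d*(d - 2)*(d + 3*sqrt(2))*(sqrt(2)*d/2 + 1/2)
(4) = (n - 4)*(n - 1)^2*(n + 1)
(5) = c^3 + 11*c^2 + 24*c - 36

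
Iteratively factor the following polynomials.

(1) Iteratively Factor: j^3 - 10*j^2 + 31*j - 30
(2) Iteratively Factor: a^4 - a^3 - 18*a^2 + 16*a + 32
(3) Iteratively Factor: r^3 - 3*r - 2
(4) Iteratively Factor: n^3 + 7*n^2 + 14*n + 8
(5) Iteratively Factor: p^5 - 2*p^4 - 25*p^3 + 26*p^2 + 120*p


(1) = (j - 2)*(j^2 - 8*j + 15) = (j - 3)*(j - 2)*(j - 5)
(2) = (a + 4)*(a^3 - 5*a^2 + 2*a + 8) = (a + 1)*(a + 4)*(a^2 - 6*a + 8) = (a - 2)*(a + 1)*(a + 4)*(a - 4)
(3) = (r - 2)*(r^2 + 2*r + 1) = (r - 2)*(r + 1)*(r + 1)
(4) = (n + 4)*(n^2 + 3*n + 2) = (n + 1)*(n + 4)*(n + 2)
(5) = (p - 3)*(p^4 + p^3 - 22*p^2 - 40*p) = (p - 3)*(p + 2)*(p^3 - p^2 - 20*p) = (p - 3)*(p + 2)*(p + 4)*(p^2 - 5*p) = p*(p - 3)*(p + 2)*(p + 4)*(p - 5)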